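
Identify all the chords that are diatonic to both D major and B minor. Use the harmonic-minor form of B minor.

Triads in D major: D major (I), E minor (ii), F# minor (iii), G major (IV), A major (V), B minor (vi), C# diminished (vii°).
Triads in B minor (harmonic minor): B minor (i), C# diminished (ii°), D augmented (III+), E minor (iv), F# major (V), G major (VI), A# diminished (vii°).
Shared triads with their functions: E minor (ii in D major, iv in B minor); G major (IV in D major, VI in B minor); B minor (vi in D major, i in B minor); C# diminished (vii° in D major, ii° in B minor).

Em, G, Bm, C#dim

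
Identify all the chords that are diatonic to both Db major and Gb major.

Db, Ebm, Gb, Bbm

Triads in Db major: Db (I), Ebm (ii), Fm (iii), Gb (IV), Ab (V), Bbm (vi), Cdim (vii°).
Triads in Gb major: Gb (I), Abm (ii), Bbm (iii), Cb (IV), Db (V), Ebm (vi), Fdim (vii°).
Shared triads with their functions: Db (I in Db major, V in Gb major); Ebm (ii in Db major, vi in Gb major); Gb (IV in Db major, I in Gb major); Bbm (vi in Db major, iii in Gb major).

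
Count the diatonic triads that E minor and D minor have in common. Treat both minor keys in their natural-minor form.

Diatonic triads of E minor (natural minor): E minor (i), F♯ diminished (ii°), G major (III), A minor (iv), B minor (v), C major (VI), D major (VII).
Diatonic triads of D minor (natural minor): D minor (i), E diminished (ii°), F major (III), G minor (iv), A minor (v), B♭ major (VI), C major (VII).
Matching root and quality in both lists: A minor, C major.
That gives 2 common triads.

2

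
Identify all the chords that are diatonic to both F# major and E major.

Triads in F# major: F# (I), G#m (ii), A#m (iii), B (IV), C# (V), D#m (vi), E#dim (vii°).
Triads in E major: E (I), F#m (ii), G#m (iii), A (IV), B (V), C#m (vi), D#dim (vii°).
Shared triads with their functions: G#m (ii in F# major, iii in E major); B (IV in F# major, V in E major).

G#m, B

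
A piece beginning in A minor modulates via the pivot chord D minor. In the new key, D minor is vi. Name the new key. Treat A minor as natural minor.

F major

The numeral vi denotes a minor triad on scale degree 6. With D on degree 6, the tonic of the new key is F.
Degree 6 carries a minor triad in major keys, so the destination is F major.
Check: the diatonic triads of F major are F (I), Gm (ii), Am (iii), Bb (IV), C (V), Dm (vi), Edim (vii°) — D minor is indeed vi.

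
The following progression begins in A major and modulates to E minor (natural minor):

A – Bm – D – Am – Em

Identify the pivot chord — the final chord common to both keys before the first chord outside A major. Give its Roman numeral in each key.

D — IV in A major, VII in E minor

Chords diatonic to A major: A, Bm, C#m, D, E, F#m, G#dim.
Reading the progression, the first chord not in that set is Am, so the modulation leaves A major there.
The chord immediately before Am is D, which is diatonic to both keys: IV in A major and VII in E minor.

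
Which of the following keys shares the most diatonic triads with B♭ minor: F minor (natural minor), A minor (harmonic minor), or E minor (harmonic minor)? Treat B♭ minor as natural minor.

Triads of B♭ minor (natural minor): B♭ minor (i), C diminished (ii°), D♭ major (III), E♭ minor (iv), F minor (v), G♭ major (VI), A♭ major (VII).
F minor (natural minor) shares 4: B♭m, D♭, Fm, A♭.
A minor (harmonic minor) shares 0: none.
E minor (harmonic minor) shares 0: none.
The most common triads (4) are shared with F minor.

F minor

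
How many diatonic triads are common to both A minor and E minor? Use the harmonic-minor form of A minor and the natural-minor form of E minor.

1

Diatonic triads of A minor (harmonic minor): Am (i), Bdim (ii°), Caug (III+), Dm (iv), E (V), F (VI), G#dim (vii°).
Diatonic triads of E minor (natural minor): Em (i), F#dim (ii°), G (III), Am (iv), Bm (v), C (VI), D (VII).
Matching root and quality in both lists: Am.
That gives 1 common triad.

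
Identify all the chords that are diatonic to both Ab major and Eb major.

Triads in Ab major: Ab (I), Bbm (ii), Cm (iii), Db (IV), Eb (V), Fm (vi), Gdim (vii°).
Triads in Eb major: Eb (I), Fm (ii), Gm (iii), Ab (IV), Bb (V), Cm (vi), Ddim (vii°).
Shared triads with their functions: Ab (I in Ab major, IV in Eb major); Cm (iii in Ab major, vi in Eb major); Eb (V in Ab major, I in Eb major); Fm (vi in Ab major, ii in Eb major).

Ab, Cm, Eb, Fm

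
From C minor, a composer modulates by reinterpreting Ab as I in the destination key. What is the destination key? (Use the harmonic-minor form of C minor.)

The numeral I denotes a major triad on scale degree 1. With Ab on degree 1, the tonic of the new key is Ab.
Degree 1 carries a major triad in major keys, so the destination is Ab major.
Check: the diatonic triads of Ab major are Ab (I), Bbm (ii), Cm (iii), Db (IV), Eb (V), Fm (vi), Gdim (vii°) — Ab is indeed I.

Ab major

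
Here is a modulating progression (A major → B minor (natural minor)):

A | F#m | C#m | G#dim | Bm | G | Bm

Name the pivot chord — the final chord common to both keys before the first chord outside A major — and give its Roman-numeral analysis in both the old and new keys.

Bm — ii in A major, i in B minor

Chords diatonic to A major: A, Bm, C#m, D, E, F#m, G#dim.
Reading the progression, the first chord not in that set is G, so the modulation leaves A major there.
The chord immediately before G is Bm, which is diatonic to both keys: ii in A major and i in B minor.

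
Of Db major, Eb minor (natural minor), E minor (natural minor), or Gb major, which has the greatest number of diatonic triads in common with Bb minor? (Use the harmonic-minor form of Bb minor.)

Db major

Triads of Bb minor (harmonic minor): Bbm (i), Cdim (ii°), Dbaug (III+), Ebm (iv), F (V), Gb (VI), Adim (vii°).
Db major shares 4: Bbm, Cdim, Ebm, Gb.
Eb minor (natural minor) shares 3: Bbm, Ebm, Gb.
E minor (natural minor) shares 0: none.
Gb major shares 3: Bbm, Ebm, Gb.
The most common triads (4) are shared with Db major.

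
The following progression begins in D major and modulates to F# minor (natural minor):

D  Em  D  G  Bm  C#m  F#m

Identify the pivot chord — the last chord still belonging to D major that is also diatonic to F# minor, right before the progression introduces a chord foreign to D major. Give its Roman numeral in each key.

Bm — vi in D major, iv in F# minor

Chords diatonic to D major: D, Em, F#m, G, A, Bm, C#dim.
Reading the progression, the first chord not in that set is C#m, so the modulation leaves D major there.
The chord immediately before C#m is Bm, which is diatonic to both keys: vi in D major and iv in F# minor.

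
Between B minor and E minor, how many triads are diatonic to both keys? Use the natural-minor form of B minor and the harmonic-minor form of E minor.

1

Diatonic triads of B minor (natural minor): Bm (i), C#dim (ii°), D (III), Em (iv), F#m (v), G (VI), A (VII).
Diatonic triads of E minor (harmonic minor): Em (i), F#dim (ii°), Gaug (III+), Am (iv), B (V), C (VI), D#dim (vii°).
Matching root and quality in both lists: Em.
That gives 1 common triad.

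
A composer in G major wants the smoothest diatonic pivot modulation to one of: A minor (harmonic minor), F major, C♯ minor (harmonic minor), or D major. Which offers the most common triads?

Triads of G major: G (I), Am (ii), Bm (iii), C (IV), D (V), Em (vi), F♯dim (vii°).
A minor (harmonic minor) shares 1: Am.
F major shares 2: Am, C.
C♯ minor (harmonic minor) shares 0: none.
D major shares 4: G, Bm, D, Em.
The most common triads (4) are shared with D major.

D major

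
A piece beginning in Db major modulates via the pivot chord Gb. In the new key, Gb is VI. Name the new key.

Bb minor

The numeral VI denotes a major triad on scale degree 6. With Gb on degree 6, the tonic of the new key is Bb.
Degree 6 carries a major triad in minor keys, so the destination is Bb minor.
Check: the diatonic triads of Bb minor (natural minor) are Bbm (i), Cdim (ii°), Db (III), Ebm (iv), Fm (v), Gb (VI), Ab (VII) — Gb is indeed VI.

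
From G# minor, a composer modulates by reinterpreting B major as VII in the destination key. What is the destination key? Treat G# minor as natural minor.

C# minor

The numeral VII denotes a major triad on scale degree 7. With B on degree 7, the tonic of the new key is C#.
Degree 7 carries a major triad in natural-minor keys, so the destination is C# minor.
Check: the diatonic triads of C# minor (natural minor) are C#m (i), D#dim (ii°), E (III), F#m (iv), G#m (v), A (VI), B (VII) — B major is indeed VII.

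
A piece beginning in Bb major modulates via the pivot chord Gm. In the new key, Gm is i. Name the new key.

The numeral i denotes a minor triad on scale degree 1. With G on degree 1, the tonic of the new key is G.
Degree 1 carries a minor triad in minor keys, so the destination is G minor.
Check: the diatonic triads of G minor (natural minor) are Gm (i), Adim (ii°), Bb (III), Cm (iv), Dm (v), Eb (VI), F (VII) — Gm is indeed i.

G minor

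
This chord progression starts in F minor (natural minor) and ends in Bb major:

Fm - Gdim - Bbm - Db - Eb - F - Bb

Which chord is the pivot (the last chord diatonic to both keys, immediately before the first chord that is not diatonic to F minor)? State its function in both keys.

Eb — VII in F minor, IV in Bb major

Chords diatonic to F minor: Fm, Gdim, Ab, Bbm, Cm, Db, Eb.
Reading the progression, the first chord not in that set is F, so the modulation leaves F minor there.
The chord immediately before F is Eb, which is diatonic to both keys: VII in F minor and IV in Bb major.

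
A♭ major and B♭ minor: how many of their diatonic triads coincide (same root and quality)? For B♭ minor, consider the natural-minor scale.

Diatonic triads of A♭ major: A♭ (I), B♭m (ii), Cm (iii), D♭ (IV), E♭ (V), Fm (vi), Gdim (vii°).
Diatonic triads of B♭ minor (natural minor): B♭m (i), Cdim (ii°), D♭ (III), E♭m (iv), Fm (v), G♭ (VI), A♭ (VII).
Matching root and quality in both lists: A♭, B♭m, D♭, Fm.
That gives 4 common triads.

4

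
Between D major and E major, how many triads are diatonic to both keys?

2

Diatonic triads of D major: D (I), Em (ii), F#m (iii), G (IV), A (V), Bm (vi), C#dim (vii°).
Diatonic triads of E major: E (I), F#m (ii), G#m (iii), A (IV), B (V), C#m (vi), D#dim (vii°).
Matching root and quality in both lists: F#m, A.
That gives 2 common triads.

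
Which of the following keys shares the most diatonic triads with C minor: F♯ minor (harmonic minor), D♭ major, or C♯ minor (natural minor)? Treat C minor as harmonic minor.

D♭ major

Triads of C minor (harmonic minor): C minor (i), D diminished (ii°), E♭ augmented (III+), F minor (iv), G major (V), A♭ major (VI), B diminished (vii°).
F♯ minor (harmonic minor) shares 0: none.
D♭ major shares 2: Fm, A♭.
C♯ minor (natural minor) shares 0: none.
The most common triads (2) are shared with D♭ major.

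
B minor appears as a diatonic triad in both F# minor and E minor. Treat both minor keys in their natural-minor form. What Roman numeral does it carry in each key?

The scale of F# minor (natural minor) is F# G# A B C# D E; B is degree 4, and the triad built there (B-D-F#) is minor, so it is iv.
The scale of E minor (natural minor) is E F# G A B C D; B is degree 5, and the triad built there (B-D-F#) is minor, so it is v.

iv in F# minor; v in E minor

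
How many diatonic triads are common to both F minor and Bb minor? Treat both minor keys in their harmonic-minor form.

Diatonic triads of F minor (harmonic minor): Fm (i), Gdim (ii°), Abaug (III+), Bbm (iv), C (V), Db (VI), Edim (vii°).
Diatonic triads of Bb minor (harmonic minor): Bbm (i), Cdim (ii°), Dbaug (III+), Ebm (iv), F (V), Gb (VI), Adim (vii°).
Matching root and quality in both lists: Bbm.
That gives 1 common triad.

1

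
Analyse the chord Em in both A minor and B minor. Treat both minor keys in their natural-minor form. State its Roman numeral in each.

The scale of A minor (natural minor) is A B C D E F G; E is degree 5, and the triad built there (E-G-B) is minor, so it is v.
The scale of B minor (natural minor) is B C# D E F# G A; E is degree 4, and the triad built there (E-G-B) is minor, so it is iv.

v in A minor; iv in B minor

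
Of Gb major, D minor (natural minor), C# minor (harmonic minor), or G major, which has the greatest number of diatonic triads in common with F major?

Triads of F major: F major (I), G minor (ii), A minor (iii), Bb major (IV), C major (V), D minor (vi), E diminished (vii°).
Gb major shares 0: none.
D minor (natural minor) shares 7: F, Gm, Am, Bb, C, Dm, Edim.
C# minor (harmonic minor) shares 0: none.
G major shares 2: Am, C.
The most common triads (7) are shared with D minor.

D minor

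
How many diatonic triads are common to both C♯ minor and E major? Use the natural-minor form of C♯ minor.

7

Diatonic triads of C♯ minor (natural minor): C♯ minor (i), D♯ diminished (ii°), E major (III), F♯ minor (iv), G♯ minor (v), A major (VI), B major (VII).
Diatonic triads of E major: E major (I), F♯ minor (ii), G♯ minor (iii), A major (IV), B major (V), C♯ minor (vi), D♯ diminished (vii°).
Matching root and quality in both lists: C♯ minor, D♯ diminished, E major, F♯ minor, G♯ minor, A major, B major.
That gives 7 common triads.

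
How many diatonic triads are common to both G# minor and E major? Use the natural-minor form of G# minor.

Diatonic triads of G# minor (natural minor): G#m (i), A#dim (ii°), B (III), C#m (iv), D#m (v), E (VI), F# (VII).
Diatonic triads of E major: E (I), F#m (ii), G#m (iii), A (IV), B (V), C#m (vi), D#dim (vii°).
Matching root and quality in both lists: G#m, B, C#m, E.
That gives 4 common triads.

4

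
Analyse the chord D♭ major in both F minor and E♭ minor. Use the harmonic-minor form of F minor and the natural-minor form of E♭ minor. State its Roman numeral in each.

The scale of F minor (harmonic minor) is F G A♭ B♭ C D♭ E; D♭ is degree 6, and the triad built there (D♭-F-A♭) is major, so it is VI.
The scale of E♭ minor (natural minor) is E♭ F G♭ A♭ B♭ C♭ D♭; D♭ is degree 7, and the triad built there (D♭-F-A♭) is major, so it is VII.

VI in F minor; VII in E♭ minor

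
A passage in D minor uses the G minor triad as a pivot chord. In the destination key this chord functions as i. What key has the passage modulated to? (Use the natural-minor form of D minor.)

The numeral i denotes a minor triad on scale degree 1. With G on degree 1, the tonic of the new key is G.
Degree 1 carries a minor triad in minor keys, so the destination is G minor.
Check: the diatonic triads of G minor (natural minor) are Gm (i), Adim (ii°), Bb (III), Cm (iv), Dm (v), Eb (VI), F (VII) — G minor is indeed i.

G minor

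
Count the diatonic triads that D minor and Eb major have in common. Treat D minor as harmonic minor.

2

Diatonic triads of D minor (harmonic minor): D minor (i), E diminished (ii°), F augmented (III+), G minor (iv), A major (V), Bb major (VI), C# diminished (vii°).
Diatonic triads of Eb major: Eb major (I), F minor (ii), G minor (iii), Ab major (IV), Bb major (V), C minor (vi), D diminished (vii°).
Matching root and quality in both lists: G minor, Bb major.
That gives 2 common triads.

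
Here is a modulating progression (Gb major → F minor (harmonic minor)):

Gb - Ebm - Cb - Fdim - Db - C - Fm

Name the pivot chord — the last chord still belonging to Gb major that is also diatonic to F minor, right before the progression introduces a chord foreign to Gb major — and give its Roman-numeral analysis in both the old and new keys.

Db — V in Gb major, VI in F minor

Chords diatonic to Gb major: Gb, Abm, Bbm, Cb, Db, Ebm, Fdim.
Reading the progression, the first chord not in that set is C, so the modulation leaves Gb major there.
The chord immediately before C is Db, which is diatonic to both keys: V in Gb major and VI in F minor.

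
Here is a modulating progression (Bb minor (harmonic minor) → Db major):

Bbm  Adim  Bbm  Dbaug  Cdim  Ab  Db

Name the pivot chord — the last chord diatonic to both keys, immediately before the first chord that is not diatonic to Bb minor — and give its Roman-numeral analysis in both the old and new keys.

Chords diatonic to Bb minor: Bbm, Cdim, Dbaug, Ebm, F, Gb, Adim.
Reading the progression, the first chord not in that set is Ab, so the modulation leaves Bb minor there.
The chord immediately before Ab is Cdim, which is diatonic to both keys: ii° in Bb minor and vii° in Db major.

Cdim — ii° in Bb minor, vii° in Db major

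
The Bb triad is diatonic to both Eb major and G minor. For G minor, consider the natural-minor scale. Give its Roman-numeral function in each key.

The scale of Eb major is Eb F G Ab Bb C D; Bb is degree 5, and the triad built there (Bb-D-F) is major, so it is V.
The scale of G minor (natural minor) is G A Bb C D Eb F; Bb is degree 3, and the triad built there (Bb-D-F) is major, so it is III.

V in Eb major; III in G minor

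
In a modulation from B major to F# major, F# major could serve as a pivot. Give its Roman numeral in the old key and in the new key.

V in B major; I in F# major

The scale of B major is B C# D# E F# G# A#; F# is degree 5, and the triad built there (F#-A#-C#) is major, so it is V.
The scale of F# major is F# G# A# B C# D# E#; F# is degree 1, and the triad built there (F#-A#-C#) is major, so it is I.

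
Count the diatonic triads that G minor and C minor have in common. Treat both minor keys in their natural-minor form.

Diatonic triads of G minor (natural minor): G minor (i), A diminished (ii°), B♭ major (III), C minor (iv), D minor (v), E♭ major (VI), F major (VII).
Diatonic triads of C minor (natural minor): C minor (i), D diminished (ii°), E♭ major (III), F minor (iv), G minor (v), A♭ major (VI), B♭ major (VII).
Matching root and quality in both lists: G minor, B♭ major, C minor, E♭ major.
That gives 4 common triads.

4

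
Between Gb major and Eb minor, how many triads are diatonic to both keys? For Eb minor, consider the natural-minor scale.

7

Diatonic triads of Gb major: Gb major (I), Ab minor (ii), Bb minor (iii), Cb major (IV), Db major (V), Eb minor (vi), F diminished (vii°).
Diatonic triads of Eb minor (natural minor): Eb minor (i), F diminished (ii°), Gb major (III), Ab minor (iv), Bb minor (v), Cb major (VI), Db major (VII).
Matching root and quality in both lists: Gb major, Ab minor, Bb minor, Cb major, Db major, Eb minor, F diminished.
That gives 7 common triads.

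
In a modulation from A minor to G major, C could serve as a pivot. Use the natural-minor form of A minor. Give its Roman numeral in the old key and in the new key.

The scale of A minor (natural minor) is A B C D E F G; C is degree 3, and the triad built there (C-E-G) is major, so it is III.
The scale of G major is G A B C D E F#; C is degree 4, and the triad built there (C-E-G) is major, so it is IV.

III in A minor; IV in G major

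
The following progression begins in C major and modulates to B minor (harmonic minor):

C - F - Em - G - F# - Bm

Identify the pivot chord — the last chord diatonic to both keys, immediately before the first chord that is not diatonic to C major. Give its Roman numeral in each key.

Chords diatonic to C major: C, Dm, Em, F, G, Am, Bdim.
Reading the progression, the first chord not in that set is F#, so the modulation leaves C major there.
The chord immediately before F# is G, which is diatonic to both keys: V in C major and VI in B minor.

G — V in C major, VI in B minor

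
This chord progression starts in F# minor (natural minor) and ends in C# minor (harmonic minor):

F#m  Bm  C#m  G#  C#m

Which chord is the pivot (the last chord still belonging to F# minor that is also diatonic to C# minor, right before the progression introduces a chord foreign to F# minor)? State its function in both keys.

Chords diatonic to F# minor: F#m, G#dim, A, Bm, C#m, D, E.
Reading the progression, the first chord not in that set is G#, so the modulation leaves F# minor there.
The chord immediately before G# is C#m, which is diatonic to both keys: v in F# minor and i in C# minor.

C#m — v in F# minor, i in C# minor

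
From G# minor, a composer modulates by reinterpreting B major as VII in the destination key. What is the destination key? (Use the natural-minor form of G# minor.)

The numeral VII denotes a major triad on scale degree 7. With B on degree 7, the tonic of the new key is C#.
Degree 7 carries a major triad in natural-minor keys, so the destination is C# minor.
Check: the diatonic triads of C# minor (natural minor) are C#m (i), D#dim (ii°), E (III), F#m (iv), G#m (v), A (VI), B (VII) — B major is indeed VII.

C# minor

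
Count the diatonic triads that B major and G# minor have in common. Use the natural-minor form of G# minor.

Diatonic triads of B major: B (I), C#m (ii), D#m (iii), E (IV), F# (V), G#m (vi), A#dim (vii°).
Diatonic triads of G# minor (natural minor): G#m (i), A#dim (ii°), B (III), C#m (iv), D#m (v), E (VI), F# (VII).
Matching root and quality in both lists: B, C#m, D#m, E, F#, G#m, A#dim.
That gives 7 common triads.

7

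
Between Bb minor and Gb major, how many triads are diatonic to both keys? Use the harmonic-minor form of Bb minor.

3

Diatonic triads of Bb minor (harmonic minor): Bbm (i), Cdim (ii°), Dbaug (III+), Ebm (iv), F (V), Gb (VI), Adim (vii°).
Diatonic triads of Gb major: Gb (I), Abm (ii), Bbm (iii), Cb (IV), Db (V), Ebm (vi), Fdim (vii°).
Matching root and quality in both lists: Bbm, Ebm, Gb.
That gives 3 common triads.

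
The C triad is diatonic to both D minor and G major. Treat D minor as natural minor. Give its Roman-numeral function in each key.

VII in D minor; IV in G major

The scale of D minor (natural minor) is D E F G A B♭ C; C is degree 7, and the triad built there (C-E-G) is major, so it is VII.
The scale of G major is G A B C D E F♯; C is degree 4, and the triad built there (C-E-G) is major, so it is IV.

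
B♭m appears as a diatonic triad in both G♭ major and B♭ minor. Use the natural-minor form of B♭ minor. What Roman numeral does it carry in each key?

The scale of G♭ major is G♭ A♭ B♭ C♭ D♭ E♭ F; B♭ is degree 3, and the triad built there (B♭-D♭-F) is minor, so it is iii.
The scale of B♭ minor (natural minor) is B♭ C D♭ E♭ F G♭ A♭; B♭ is degree 1, and the triad built there (B♭-D♭-F) is minor, so it is i.

iii in G♭ major; i in B♭ minor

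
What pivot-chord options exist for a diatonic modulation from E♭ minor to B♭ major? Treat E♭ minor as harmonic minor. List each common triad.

B♭

Triads in E♭ minor (harmonic minor): E♭m (i), Fdim (ii°), G♭aug (III+), A♭m (iv), B♭ (V), C♭ (VI), Ddim (vii°).
Triads in B♭ major: B♭ (I), Cm (ii), Dm (iii), E♭ (IV), F (V), Gm (vi), Adim (vii°).
Shared triads with their functions: B♭ (V in E♭ minor, I in B♭ major).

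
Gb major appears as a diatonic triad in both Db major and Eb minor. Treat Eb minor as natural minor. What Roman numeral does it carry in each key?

IV in Db major; III in Eb minor

The scale of Db major is Db Eb F Gb Ab Bb C; Gb is degree 4, and the triad built there (Gb-Bb-Db) is major, so it is IV.
The scale of Eb minor (natural minor) is Eb F Gb Ab Bb Cb Db; Gb is degree 3, and the triad built there (Gb-Bb-Db) is major, so it is III.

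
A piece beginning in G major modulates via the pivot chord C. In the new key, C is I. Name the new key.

The numeral I denotes a major triad on scale degree 1. With C on degree 1, the tonic of the new key is C.
Degree 1 carries a major triad in major keys, so the destination is C major.
Check: the diatonic triads of C major are C (I), Dm (ii), Em (iii), F (IV), G (V), Am (vi), Bdim (vii°) — C is indeed I.

C major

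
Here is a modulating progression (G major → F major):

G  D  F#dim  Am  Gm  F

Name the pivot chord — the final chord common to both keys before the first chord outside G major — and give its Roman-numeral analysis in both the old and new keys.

Am — ii in G major, iii in F major

Chords diatonic to G major: G, Am, Bm, C, D, Em, F#dim.
Reading the progression, the first chord not in that set is Gm, so the modulation leaves G major there.
The chord immediately before Gm is Am, which is diatonic to both keys: ii in G major and iii in F major.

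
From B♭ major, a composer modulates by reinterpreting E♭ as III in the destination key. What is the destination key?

The numeral III denotes a major triad on scale degree 3. With E♭ on degree 3, the tonic of the new key is C.
Degree 3 carries a major triad in natural-minor keys, so the destination is C minor.
Check: the diatonic triads of C minor (natural minor) are Cm (i), Ddim (ii°), E♭ (III), Fm (iv), Gm (v), A♭ (VI), B♭ (VII) — E♭ is indeed III.

C minor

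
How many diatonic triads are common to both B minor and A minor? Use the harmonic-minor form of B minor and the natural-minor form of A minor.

2

Diatonic triads of B minor (harmonic minor): B minor (i), C# diminished (ii°), D augmented (III+), E minor (iv), F# major (V), G major (VI), A# diminished (vii°).
Diatonic triads of A minor (natural minor): A minor (i), B diminished (ii°), C major (III), D minor (iv), E minor (v), F major (VI), G major (VII).
Matching root and quality in both lists: E minor, G major.
That gives 2 common triads.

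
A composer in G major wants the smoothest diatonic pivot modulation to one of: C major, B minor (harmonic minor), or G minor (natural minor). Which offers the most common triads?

Triads of G major: G major (I), A minor (ii), B minor (iii), C major (IV), D major (V), E minor (vi), F♯ diminished (vii°).
C major shares 4: G, Am, C, Em.
B minor (harmonic minor) shares 3: G, Bm, Em.
G minor (natural minor) shares 0: none.
The most common triads (4) are shared with C major.

C major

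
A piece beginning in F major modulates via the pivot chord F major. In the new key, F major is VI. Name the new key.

A minor

The numeral VI denotes a major triad on scale degree 6. With F on degree 6, the tonic of the new key is A.
Degree 6 carries a major triad in minor keys, so the destination is A minor.
Check: the diatonic triads of A minor (natural minor) are Am (i), Bdim (ii°), C (III), Dm (iv), Em (v), F (VI), G (VII) — F major is indeed VI.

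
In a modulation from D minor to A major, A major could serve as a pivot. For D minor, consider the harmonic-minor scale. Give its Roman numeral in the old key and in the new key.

The scale of D minor (harmonic minor) is D E F G A Bb C#; A is degree 5, and the triad built there (A-C#-E) is major, so it is V.
The scale of A major is A B C# D E F# G#; A is degree 1, and the triad built there (A-C#-E) is major, so it is I.

V in D minor; I in A major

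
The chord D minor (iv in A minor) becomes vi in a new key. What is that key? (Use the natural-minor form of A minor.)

F major

The numeral vi denotes a minor triad on scale degree 6. With D on degree 6, the tonic of the new key is F.
Degree 6 carries a minor triad in major keys, so the destination is F major.
Check: the diatonic triads of F major are F (I), Gm (ii), Am (iii), Bb (IV), C (V), Dm (vi), Edim (vii°) — D minor is indeed vi.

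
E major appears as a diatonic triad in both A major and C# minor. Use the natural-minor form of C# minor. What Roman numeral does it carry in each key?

The scale of A major is A B C# D E F# G#; E is degree 5, and the triad built there (E-G#-B) is major, so it is V.
The scale of C# minor (natural minor) is C# D# E F# G# A B; E is degree 3, and the triad built there (E-G#-B) is major, so it is III.

V in A major; III in C# minor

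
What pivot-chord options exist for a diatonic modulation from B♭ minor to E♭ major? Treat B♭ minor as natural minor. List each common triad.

Triads in B♭ minor (natural minor): B♭m (i), Cdim (ii°), D♭ (III), E♭m (iv), Fm (v), G♭ (VI), A♭ (VII).
Triads in E♭ major: E♭ (I), Fm (ii), Gm (iii), A♭ (IV), B♭ (V), Cm (vi), Ddim (vii°).
Shared triads with their functions: Fm (v in B♭ minor, ii in E♭ major); A♭ (VII in B♭ minor, IV in E♭ major).

Fm, A♭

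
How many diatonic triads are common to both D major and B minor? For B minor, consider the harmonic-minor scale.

Diatonic triads of D major: D (I), Em (ii), F♯m (iii), G (IV), A (V), Bm (vi), C♯dim (vii°).
Diatonic triads of B minor (harmonic minor): Bm (i), C♯dim (ii°), Daug (III+), Em (iv), F♯ (V), G (VI), A♯dim (vii°).
Matching root and quality in both lists: Em, G, Bm, C♯dim.
That gives 4 common triads.

4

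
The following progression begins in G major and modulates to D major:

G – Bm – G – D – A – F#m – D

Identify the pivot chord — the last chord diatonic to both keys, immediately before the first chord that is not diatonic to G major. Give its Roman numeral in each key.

Chords diatonic to G major: G, Am, Bm, C, D, Em, F#dim.
Reading the progression, the first chord not in that set is A, so the modulation leaves G major there.
The chord immediately before A is D, which is diatonic to both keys: V in G major and I in D major.

D — V in G major, I in D major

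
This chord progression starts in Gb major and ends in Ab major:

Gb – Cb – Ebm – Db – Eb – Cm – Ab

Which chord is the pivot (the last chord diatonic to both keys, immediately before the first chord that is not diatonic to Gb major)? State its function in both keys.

Db — V in Gb major, IV in Ab major

Chords diatonic to Gb major: Gb, Abm, Bbm, Cb, Db, Ebm, Fdim.
Reading the progression, the first chord not in that set is Eb, so the modulation leaves Gb major there.
The chord immediately before Eb is Db, which is diatonic to both keys: V in Gb major and IV in Ab major.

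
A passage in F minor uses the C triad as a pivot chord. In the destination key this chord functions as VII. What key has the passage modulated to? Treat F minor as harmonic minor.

The numeral VII denotes a major triad on scale degree 7. With C on degree 7, the tonic of the new key is D.
Degree 7 carries a major triad in natural-minor keys, so the destination is D minor.
Check: the diatonic triads of D minor (natural minor) are Dm (i), Edim (ii°), F (III), Gm (iv), Am (v), B♭ (VI), C (VII) — C is indeed VII.

D minor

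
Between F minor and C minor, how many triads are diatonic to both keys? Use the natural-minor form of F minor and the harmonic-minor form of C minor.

3

Diatonic triads of F minor (natural minor): F minor (i), G diminished (ii°), Ab major (III), Bb minor (iv), C minor (v), Db major (VI), Eb major (VII).
Diatonic triads of C minor (harmonic minor): C minor (i), D diminished (ii°), Eb augmented (III+), F minor (iv), G major (V), Ab major (VI), B diminished (vii°).
Matching root and quality in both lists: F minor, Ab major, C minor.
That gives 3 common triads.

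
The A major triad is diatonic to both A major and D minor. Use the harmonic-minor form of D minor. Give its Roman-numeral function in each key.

I in A major; V in D minor

The scale of A major is A B C♯ D E F♯ G♯; A is degree 1, and the triad built there (A-C♯-E) is major, so it is I.
The scale of D minor (harmonic minor) is D E F G A B♭ C♯; A is degree 5, and the triad built there (A-C♯-E) is major, so it is V.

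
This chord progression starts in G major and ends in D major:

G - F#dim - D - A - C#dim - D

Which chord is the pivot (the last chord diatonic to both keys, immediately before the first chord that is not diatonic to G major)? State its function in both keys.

Chords diatonic to G major: G, Am, Bm, C, D, Em, F#dim.
Reading the progression, the first chord not in that set is A, so the modulation leaves G major there.
The chord immediately before A is D, which is diatonic to both keys: V in G major and I in D major.

D — V in G major, I in D major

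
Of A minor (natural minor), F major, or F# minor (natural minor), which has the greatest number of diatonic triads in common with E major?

F# minor

Triads of E major: E major (I), F# minor (ii), G# minor (iii), A major (IV), B major (V), C# minor (vi), D# diminished (vii°).
A minor (natural minor) shares 0: none.
F major shares 0: none.
F# minor (natural minor) shares 4: E, F#m, A, C#m.
The most common triads (4) are shared with F# minor.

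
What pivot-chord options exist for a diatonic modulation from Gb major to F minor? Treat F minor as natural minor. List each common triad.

Triads in Gb major: Gb (I), Abm (ii), Bbm (iii), Cb (IV), Db (V), Ebm (vi), Fdim (vii°).
Triads in F minor (natural minor): Fm (i), Gdim (ii°), Ab (III), Bbm (iv), Cm (v), Db (VI), Eb (VII).
Shared triads with their functions: Bbm (iii in Gb major, iv in F minor); Db (V in Gb major, VI in F minor).

Bbm, Db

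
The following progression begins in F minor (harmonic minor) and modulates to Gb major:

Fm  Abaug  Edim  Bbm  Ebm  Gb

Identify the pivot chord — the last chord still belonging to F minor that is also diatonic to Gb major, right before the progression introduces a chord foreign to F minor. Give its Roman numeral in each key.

Bbm — iv in F minor, iii in Gb major

Chords diatonic to F minor: Fm, Gdim, Abaug, Bbm, C, Db, Edim.
Reading the progression, the first chord not in that set is Ebm, so the modulation leaves F minor there.
The chord immediately before Ebm is Bbm, which is diatonic to both keys: iv in F minor and iii in Gb major.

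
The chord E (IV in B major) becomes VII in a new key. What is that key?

The numeral VII denotes a major triad on scale degree 7. With E on degree 7, the tonic of the new key is F#.
Degree 7 carries a major triad in natural-minor keys, so the destination is F# minor.
Check: the diatonic triads of F# minor (natural minor) are F#m (i), G#dim (ii°), A (III), Bm (iv), C#m (v), D (VI), E (VII) — E is indeed VII.

F# minor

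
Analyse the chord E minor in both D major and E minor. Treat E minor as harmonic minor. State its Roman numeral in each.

The scale of D major is D E F# G A B C#; E is degree 2, and the triad built there (E-G-B) is minor, so it is ii.
The scale of E minor (harmonic minor) is E F# G A B C D#; E is degree 1, and the triad built there (E-G-B) is minor, so it is i.

ii in D major; i in E minor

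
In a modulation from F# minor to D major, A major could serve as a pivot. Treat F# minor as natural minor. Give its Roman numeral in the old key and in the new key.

III in F# minor; V in D major

The scale of F# minor (natural minor) is F# G# A B C# D E; A is degree 3, and the triad built there (A-C#-E) is major, so it is III.
The scale of D major is D E F# G A B C#; A is degree 5, and the triad built there (A-C#-E) is major, so it is V.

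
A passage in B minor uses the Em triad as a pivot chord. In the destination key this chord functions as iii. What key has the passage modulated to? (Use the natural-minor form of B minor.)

The numeral iii denotes a minor triad on scale degree 3. With E on degree 3, the tonic of the new key is C.
Degree 3 carries a minor triad in major keys, so the destination is C major.
Check: the diatonic triads of C major are C (I), Dm (ii), Em (iii), F (IV), G (V), Am (vi), Bdim (vii°) — Em is indeed iii.

C major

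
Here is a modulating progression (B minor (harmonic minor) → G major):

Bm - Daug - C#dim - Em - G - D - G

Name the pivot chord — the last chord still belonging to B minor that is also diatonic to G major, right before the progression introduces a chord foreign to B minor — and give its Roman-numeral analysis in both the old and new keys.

G — VI in B minor, I in G major

Chords diatonic to B minor: Bm, C#dim, Daug, Em, F#, G, A#dim.
Reading the progression, the first chord not in that set is D, so the modulation leaves B minor there.
The chord immediately before D is G, which is diatonic to both keys: VI in B minor and I in G major.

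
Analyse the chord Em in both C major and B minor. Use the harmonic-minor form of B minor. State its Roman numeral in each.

The scale of C major is C D E F G A B; E is degree 3, and the triad built there (E-G-B) is minor, so it is iii.
The scale of B minor (harmonic minor) is B C# D E F# G A#; E is degree 4, and the triad built there (E-G-B) is minor, so it is iv.

iii in C major; iv in B minor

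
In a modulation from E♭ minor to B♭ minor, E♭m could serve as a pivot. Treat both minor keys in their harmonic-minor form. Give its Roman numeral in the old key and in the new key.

The scale of E♭ minor (harmonic minor) is E♭ F G♭ A♭ B♭ C♭ D; E♭ is degree 1, and the triad built there (E♭-G♭-B♭) is minor, so it is i.
The scale of B♭ minor (harmonic minor) is B♭ C D♭ E♭ F G♭ A; E♭ is degree 4, and the triad built there (E♭-G♭-B♭) is minor, so it is iv.

i in E♭ minor; iv in B♭ minor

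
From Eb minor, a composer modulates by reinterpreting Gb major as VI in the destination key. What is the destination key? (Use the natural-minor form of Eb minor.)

Bb minor

The numeral VI denotes a major triad on scale degree 6. With Gb on degree 6, the tonic of the new key is Bb.
Degree 6 carries a major triad in minor keys, so the destination is Bb minor.
Check: the diatonic triads of Bb minor (natural minor) are Bbm (i), Cdim (ii°), Db (III), Ebm (iv), Fm (v), Gb (VI), Ab (VII) — Gb major is indeed VI.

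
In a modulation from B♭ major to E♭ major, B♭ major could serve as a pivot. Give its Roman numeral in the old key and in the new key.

The scale of B♭ major is B♭ C D E♭ F G A; B♭ is degree 1, and the triad built there (B♭-D-F) is major, so it is I.
The scale of E♭ major is E♭ F G A♭ B♭ C D; B♭ is degree 5, and the triad built there (B♭-D-F) is major, so it is V.

I in B♭ major; V in E♭ major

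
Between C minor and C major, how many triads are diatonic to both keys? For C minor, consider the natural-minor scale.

Diatonic triads of C minor (natural minor): Cm (i), Ddim (ii°), Eb (III), Fm (iv), Gm (v), Ab (VI), Bb (VII).
Diatonic triads of C major: C (I), Dm (ii), Em (iii), F (IV), G (V), Am (vi), Bdim (vii°).
No triad has the same root and quality in both keys.

0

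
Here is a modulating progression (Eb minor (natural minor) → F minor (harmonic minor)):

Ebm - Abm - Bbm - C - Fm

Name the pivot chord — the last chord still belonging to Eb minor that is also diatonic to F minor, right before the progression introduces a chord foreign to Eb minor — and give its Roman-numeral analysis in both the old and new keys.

Chords diatonic to Eb minor: Ebm, Fdim, Gb, Abm, Bbm, Cb, Db.
Reading the progression, the first chord not in that set is C, so the modulation leaves Eb minor there.
The chord immediately before C is Bbm, which is diatonic to both keys: v in Eb minor and iv in F minor.

Bbm — v in Eb minor, iv in F minor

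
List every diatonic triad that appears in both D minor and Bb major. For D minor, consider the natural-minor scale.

Triads in D minor (natural minor): Dm (i), Edim (ii°), F (III), Gm (iv), Am (v), Bb (VI), C (VII).
Triads in Bb major: Bb (I), Cm (ii), Dm (iii), Eb (IV), F (V), Gm (vi), Adim (vii°).
Shared triads with their functions: Dm (i in D minor, iii in Bb major); F (III in D minor, V in Bb major); Gm (iv in D minor, vi in Bb major); Bb (VI in D minor, I in Bb major).

Dm, F, Gm, Bb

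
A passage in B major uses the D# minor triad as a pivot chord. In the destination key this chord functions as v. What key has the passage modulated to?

The numeral v denotes a minor triad on scale degree 5. With D# on degree 5, the tonic of the new key is G#.
Degree 5 carries a minor triad in natural-minor keys, so the destination is G# minor.
Check: the diatonic triads of G# minor (natural minor) are G#m (i), A#dim (ii°), B (III), C#m (iv), D#m (v), E (VI), F# (VII) — D# minor is indeed v.

G# minor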